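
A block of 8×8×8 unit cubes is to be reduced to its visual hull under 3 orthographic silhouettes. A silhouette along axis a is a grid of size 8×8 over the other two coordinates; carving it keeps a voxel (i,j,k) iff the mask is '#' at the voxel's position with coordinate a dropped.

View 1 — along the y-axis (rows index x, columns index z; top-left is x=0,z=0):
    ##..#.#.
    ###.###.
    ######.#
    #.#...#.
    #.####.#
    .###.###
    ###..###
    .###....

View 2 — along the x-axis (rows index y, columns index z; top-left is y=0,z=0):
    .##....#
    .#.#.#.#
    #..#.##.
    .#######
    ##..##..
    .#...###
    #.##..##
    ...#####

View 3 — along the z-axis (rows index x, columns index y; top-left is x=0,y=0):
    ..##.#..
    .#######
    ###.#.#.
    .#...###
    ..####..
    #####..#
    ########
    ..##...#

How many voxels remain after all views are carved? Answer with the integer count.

full grid |V| = 512
carve view 1 (along y, XZ-mask fill 41/64): 328 voxels remain
carve view 2 (along x, YZ-mask fill 36/64): 180 voxels remain
carve view 3 (along z, XY-mask fill 40/64): 121 voxels remain

remaining voxels: 121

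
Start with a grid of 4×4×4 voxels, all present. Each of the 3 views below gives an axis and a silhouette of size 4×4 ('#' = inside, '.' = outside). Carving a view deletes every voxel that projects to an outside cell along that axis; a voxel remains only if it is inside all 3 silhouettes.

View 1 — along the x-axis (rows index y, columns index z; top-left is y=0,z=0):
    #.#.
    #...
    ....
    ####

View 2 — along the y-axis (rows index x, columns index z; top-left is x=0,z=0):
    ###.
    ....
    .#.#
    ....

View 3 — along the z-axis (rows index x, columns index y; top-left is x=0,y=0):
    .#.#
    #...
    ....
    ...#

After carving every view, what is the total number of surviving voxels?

before carving: 64 voxels (4×4×4)
[1] x-view keeps 7 columns → grid now 28
[2] y-view keeps 5 columns → grid now 8
[3] z-view keeps 4 columns → grid now 4

|visual hull| = 4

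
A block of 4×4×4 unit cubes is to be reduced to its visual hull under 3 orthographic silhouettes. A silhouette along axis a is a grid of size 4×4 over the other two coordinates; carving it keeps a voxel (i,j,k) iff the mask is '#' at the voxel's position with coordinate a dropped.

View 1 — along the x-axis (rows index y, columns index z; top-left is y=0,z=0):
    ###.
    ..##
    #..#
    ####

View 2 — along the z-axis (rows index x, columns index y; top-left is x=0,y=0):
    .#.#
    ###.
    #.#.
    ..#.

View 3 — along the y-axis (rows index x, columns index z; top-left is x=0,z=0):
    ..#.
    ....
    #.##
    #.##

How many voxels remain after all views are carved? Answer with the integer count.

before carving: 64 voxels (4×4×4)
  1. axis=0 (YZ plane), |mask|=11  ⇒  voxels=44
  2. axis=2 (XY plane), |mask|=8  ⇒  voxels=20
  3. axis=1 (XZ plane), |mask|=7  ⇒  voxels=8

8 voxels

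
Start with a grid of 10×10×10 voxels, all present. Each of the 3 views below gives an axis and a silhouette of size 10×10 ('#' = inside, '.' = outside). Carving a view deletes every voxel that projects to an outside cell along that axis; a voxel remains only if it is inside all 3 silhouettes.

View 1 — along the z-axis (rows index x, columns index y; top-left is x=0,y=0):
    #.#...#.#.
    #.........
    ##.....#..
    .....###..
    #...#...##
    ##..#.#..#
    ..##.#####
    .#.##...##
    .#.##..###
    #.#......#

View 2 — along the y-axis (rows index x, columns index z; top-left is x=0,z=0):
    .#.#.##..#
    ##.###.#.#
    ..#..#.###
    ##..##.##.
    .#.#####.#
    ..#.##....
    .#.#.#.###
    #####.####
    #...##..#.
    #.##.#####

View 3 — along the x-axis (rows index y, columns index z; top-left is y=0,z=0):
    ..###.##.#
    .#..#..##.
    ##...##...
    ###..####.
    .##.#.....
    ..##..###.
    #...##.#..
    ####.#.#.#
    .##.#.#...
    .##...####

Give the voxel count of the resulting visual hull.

initial block: 10^3 = 1000
V1 z: intersect with XY mask (41 set) -- 410 left
V2 y: intersect with XZ mask (60 set) -- 238 left
V3 x: intersect with YZ mask (50 set) -- 121 left

voxel count = 121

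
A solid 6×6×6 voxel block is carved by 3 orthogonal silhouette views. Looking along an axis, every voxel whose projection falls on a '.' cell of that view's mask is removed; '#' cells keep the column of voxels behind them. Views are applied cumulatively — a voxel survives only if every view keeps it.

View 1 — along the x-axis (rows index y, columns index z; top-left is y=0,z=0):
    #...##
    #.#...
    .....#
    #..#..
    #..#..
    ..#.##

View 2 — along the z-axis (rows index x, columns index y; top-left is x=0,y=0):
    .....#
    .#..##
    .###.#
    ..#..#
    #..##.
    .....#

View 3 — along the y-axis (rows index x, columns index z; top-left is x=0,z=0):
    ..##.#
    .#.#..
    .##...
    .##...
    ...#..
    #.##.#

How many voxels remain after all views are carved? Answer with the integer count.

10 voxels

initial block: 6^3 = 216
[1] x-view keeps 13 columns → grid now 78
[2] z-view keeps 14 columns → grid now 32
[3] y-view keeps 14 columns → grid now 10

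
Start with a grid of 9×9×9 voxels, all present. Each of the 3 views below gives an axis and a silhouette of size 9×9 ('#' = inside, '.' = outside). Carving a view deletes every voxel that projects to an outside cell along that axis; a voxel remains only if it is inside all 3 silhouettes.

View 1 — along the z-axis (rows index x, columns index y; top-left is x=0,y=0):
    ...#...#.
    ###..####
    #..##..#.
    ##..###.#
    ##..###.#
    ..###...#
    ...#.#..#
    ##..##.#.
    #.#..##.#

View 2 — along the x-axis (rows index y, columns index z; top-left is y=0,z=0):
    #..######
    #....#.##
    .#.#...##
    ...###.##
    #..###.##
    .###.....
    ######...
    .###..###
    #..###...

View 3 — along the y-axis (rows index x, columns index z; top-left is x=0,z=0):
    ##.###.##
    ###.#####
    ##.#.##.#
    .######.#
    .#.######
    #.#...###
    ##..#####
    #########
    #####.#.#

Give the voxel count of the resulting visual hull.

|visual hull| = 159

full grid |V| = 729
carve view 1 (along z, XY-mask fill 42/81): 378 voxels remain
carve view 2 (along x, YZ-mask fill 45/81): 210 voxels remain
carve view 3 (along y, XZ-mask fill 63/81): 159 voxels remain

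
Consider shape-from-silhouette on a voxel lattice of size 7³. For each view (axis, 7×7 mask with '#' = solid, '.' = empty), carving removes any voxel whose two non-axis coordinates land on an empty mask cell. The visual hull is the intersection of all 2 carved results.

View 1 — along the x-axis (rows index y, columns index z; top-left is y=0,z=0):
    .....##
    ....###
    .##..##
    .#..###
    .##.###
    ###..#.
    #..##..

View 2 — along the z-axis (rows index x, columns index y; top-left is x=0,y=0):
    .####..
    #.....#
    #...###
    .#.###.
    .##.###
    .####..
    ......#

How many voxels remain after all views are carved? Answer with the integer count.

full grid |V| = 343
after view 1 [x-axis, 25 of 49 cells solid] → remaining = 175
after view 2 [z-axis, 24 of 49 cells solid] → remaining = 89

|visual hull| = 89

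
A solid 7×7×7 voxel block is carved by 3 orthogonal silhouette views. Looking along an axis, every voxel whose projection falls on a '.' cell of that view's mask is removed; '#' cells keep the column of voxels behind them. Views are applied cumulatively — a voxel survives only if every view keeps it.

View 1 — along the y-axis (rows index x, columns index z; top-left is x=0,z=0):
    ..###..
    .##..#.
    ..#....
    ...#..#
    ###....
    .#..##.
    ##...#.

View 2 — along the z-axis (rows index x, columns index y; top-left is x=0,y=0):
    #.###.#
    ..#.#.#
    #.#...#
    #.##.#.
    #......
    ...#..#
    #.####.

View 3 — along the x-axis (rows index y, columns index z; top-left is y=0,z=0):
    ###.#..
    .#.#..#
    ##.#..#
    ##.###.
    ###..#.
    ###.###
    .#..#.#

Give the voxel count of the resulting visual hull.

start: 7×7×7 = 343 voxels
V1 y: intersect with XZ mask (18 set) -- 126 left
V2 z: intersect with XY mask (23 set) -- 59 left
V3 x: intersect with YZ mask (29 set) -- 38 left

|visual hull| = 38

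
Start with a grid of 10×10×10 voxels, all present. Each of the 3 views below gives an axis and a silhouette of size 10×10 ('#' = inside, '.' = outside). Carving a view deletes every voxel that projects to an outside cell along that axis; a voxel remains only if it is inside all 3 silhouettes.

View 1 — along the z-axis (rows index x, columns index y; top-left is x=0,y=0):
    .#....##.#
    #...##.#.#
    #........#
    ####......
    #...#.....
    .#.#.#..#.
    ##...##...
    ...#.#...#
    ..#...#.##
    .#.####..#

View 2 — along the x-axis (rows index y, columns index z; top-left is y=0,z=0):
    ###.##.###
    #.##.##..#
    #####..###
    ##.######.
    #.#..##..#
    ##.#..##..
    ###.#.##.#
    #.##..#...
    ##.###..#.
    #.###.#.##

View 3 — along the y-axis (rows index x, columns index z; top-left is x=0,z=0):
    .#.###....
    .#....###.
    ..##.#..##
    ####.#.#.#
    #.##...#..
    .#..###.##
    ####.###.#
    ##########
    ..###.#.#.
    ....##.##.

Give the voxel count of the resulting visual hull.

135 voxels

full grid |V| = 1000
V1 z: intersect with XY mask (38 set) -- 380 left
V2 x: intersect with YZ mask (64 set) -- 248 left
V3 y: intersect with XZ mask (57 set) -- 135 left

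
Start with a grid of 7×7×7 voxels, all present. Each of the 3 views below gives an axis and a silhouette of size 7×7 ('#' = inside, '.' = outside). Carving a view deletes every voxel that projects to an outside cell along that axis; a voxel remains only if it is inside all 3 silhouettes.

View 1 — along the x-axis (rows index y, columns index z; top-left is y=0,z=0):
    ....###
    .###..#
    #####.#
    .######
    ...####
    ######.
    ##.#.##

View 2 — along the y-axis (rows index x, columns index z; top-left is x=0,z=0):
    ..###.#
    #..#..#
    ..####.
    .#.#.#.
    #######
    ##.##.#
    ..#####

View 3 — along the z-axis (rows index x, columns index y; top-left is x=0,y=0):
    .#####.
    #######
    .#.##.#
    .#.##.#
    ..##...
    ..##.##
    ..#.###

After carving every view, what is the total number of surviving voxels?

|visual hull| = 97

start: 7×7×7 = 343 voxels
carve view 1 (along x, YZ-mask fill 34/49): 238 voxels remain
carve view 2 (along y, XZ-mask fill 31/49): 157 voxels remain
carve view 3 (along z, XY-mask fill 30/49): 97 voxels remain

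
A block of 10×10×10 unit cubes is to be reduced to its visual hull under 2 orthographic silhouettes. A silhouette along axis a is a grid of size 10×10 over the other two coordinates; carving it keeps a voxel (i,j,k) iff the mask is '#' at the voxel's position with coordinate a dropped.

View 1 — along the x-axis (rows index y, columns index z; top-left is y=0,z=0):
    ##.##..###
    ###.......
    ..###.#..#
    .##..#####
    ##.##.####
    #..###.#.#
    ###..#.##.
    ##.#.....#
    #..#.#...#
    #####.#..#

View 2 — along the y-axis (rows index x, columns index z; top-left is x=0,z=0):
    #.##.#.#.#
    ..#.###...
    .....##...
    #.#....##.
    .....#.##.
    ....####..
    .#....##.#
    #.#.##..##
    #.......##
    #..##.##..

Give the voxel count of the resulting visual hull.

start: 10×10×10 = 1000 voxels
[1] x-view keeps 57 columns → grid now 570
[2] y-view keeps 41 columns → grid now 223

voxel count = 223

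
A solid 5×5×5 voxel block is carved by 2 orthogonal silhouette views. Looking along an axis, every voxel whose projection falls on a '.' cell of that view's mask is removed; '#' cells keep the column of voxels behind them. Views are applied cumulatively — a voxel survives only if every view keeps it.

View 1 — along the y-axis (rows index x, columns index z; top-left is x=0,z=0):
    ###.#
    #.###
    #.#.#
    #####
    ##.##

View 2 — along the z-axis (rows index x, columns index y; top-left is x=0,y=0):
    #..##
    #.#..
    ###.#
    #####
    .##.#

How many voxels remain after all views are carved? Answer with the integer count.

initial block: 5^3 = 125
carve view 1 (along y, XZ-mask fill 20/25): 100 voxels remain
carve view 2 (along z, XY-mask fill 17/25): 69 voxels remain

69 voxels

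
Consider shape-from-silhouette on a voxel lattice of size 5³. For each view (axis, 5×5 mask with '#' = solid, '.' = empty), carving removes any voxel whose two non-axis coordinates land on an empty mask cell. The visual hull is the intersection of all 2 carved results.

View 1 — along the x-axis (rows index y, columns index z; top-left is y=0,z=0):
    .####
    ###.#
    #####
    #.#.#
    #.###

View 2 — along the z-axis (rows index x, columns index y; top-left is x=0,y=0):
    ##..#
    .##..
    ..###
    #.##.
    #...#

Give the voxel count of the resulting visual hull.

initial block: 5^3 = 125
[1] x-view keeps 20 columns → grid now 100
[2] z-view keeps 13 columns → grid now 53

remaining voxels: 53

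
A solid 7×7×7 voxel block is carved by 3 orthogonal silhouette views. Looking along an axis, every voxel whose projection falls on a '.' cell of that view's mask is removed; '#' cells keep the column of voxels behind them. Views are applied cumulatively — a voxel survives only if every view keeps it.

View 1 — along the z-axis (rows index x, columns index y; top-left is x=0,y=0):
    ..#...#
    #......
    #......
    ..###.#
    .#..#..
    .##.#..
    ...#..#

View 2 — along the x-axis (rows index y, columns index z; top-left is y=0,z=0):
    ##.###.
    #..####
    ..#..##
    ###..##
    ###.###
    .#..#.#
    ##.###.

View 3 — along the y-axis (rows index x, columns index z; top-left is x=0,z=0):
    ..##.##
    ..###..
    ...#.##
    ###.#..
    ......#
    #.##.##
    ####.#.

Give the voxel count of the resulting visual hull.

voxel count = 41

before carving: 343 voxels (7×7×7)
after view 1 [z-axis, 15 of 49 cells solid] → remaining = 105
after view 2 [x-axis, 32 of 49 cells solid] → remaining = 72
after view 3 [y-axis, 25 of 49 cells solid] → remaining = 41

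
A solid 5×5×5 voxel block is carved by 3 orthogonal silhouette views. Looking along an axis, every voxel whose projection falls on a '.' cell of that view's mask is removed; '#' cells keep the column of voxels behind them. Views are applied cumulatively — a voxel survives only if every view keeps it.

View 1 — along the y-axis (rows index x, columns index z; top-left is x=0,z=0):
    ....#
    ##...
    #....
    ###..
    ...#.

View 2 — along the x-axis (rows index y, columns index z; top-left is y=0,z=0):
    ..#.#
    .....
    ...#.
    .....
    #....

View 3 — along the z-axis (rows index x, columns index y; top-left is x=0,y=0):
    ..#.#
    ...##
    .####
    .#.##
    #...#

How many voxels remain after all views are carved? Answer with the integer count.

voxel count = 3

before carving: 125 voxels (5×5×5)
step 1: project along y, AND mask (8/25) → |grid| = 40
step 2: project along x, AND mask (4/25) → |grid| = 6
step 3: project along z, AND mask (13/25) → |grid| = 3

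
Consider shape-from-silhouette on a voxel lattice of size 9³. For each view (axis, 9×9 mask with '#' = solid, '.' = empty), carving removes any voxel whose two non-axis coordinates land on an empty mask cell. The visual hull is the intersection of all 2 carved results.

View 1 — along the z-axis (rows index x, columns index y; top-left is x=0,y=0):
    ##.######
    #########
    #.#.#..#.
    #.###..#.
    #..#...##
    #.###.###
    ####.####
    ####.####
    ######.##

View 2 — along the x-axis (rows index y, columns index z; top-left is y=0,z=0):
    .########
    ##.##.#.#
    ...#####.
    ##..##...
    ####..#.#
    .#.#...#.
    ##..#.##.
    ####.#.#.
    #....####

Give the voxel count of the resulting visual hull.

|visual hull| = 334

start: 9×9×9 = 729 voxels
after view 1 [z-axis, 61 of 81 cells solid] → remaining = 549
after view 2 [x-axis, 48 of 81 cells solid] → remaining = 334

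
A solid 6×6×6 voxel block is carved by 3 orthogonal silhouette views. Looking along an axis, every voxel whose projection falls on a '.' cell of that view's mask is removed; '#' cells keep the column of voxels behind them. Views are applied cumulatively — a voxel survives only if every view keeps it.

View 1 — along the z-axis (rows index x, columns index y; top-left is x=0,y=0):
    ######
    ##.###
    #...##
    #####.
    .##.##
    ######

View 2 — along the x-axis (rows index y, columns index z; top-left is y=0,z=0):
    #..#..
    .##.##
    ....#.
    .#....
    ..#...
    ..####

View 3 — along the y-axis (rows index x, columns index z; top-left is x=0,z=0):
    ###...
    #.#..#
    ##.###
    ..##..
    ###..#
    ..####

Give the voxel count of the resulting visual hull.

36 voxels

full grid |V| = 216
step 1: project along z, AND mask (29/36) → |grid| = 174
step 2: project along x, AND mask (13/36) → |grid| = 64
step 3: project along y, AND mask (21/36) → |grid| = 36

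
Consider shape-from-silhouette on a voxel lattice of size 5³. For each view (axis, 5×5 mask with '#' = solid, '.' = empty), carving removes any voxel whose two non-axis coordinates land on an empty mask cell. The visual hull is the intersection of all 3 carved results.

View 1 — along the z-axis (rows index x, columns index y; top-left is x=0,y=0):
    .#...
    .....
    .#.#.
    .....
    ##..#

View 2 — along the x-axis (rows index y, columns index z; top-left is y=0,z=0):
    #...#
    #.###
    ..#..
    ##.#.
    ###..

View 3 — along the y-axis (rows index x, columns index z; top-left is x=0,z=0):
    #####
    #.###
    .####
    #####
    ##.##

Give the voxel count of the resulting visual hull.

|visual hull| = 16

before carving: 125 voxels (5×5×5)
carve view 1 (along z, XY-mask fill 6/25): 30 voxels remain
carve view 2 (along x, YZ-mask fill 13/25): 20 voxels remain
carve view 3 (along y, XZ-mask fill 22/25): 16 voxels remain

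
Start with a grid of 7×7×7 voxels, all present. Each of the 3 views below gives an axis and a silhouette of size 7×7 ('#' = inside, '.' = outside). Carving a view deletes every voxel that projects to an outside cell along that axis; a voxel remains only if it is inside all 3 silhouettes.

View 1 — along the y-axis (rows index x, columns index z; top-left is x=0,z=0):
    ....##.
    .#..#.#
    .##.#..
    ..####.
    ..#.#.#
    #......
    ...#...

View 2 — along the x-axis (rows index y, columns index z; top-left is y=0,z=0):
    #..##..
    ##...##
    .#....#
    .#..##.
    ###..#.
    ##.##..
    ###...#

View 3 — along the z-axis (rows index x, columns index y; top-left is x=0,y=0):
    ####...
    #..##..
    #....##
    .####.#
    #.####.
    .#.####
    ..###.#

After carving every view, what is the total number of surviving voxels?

|visual hull| = 28

before carving: 343 voxels (7×7×7)
[1] y-view keeps 17 columns → grid now 119
[2] x-view keeps 24 columns → grid now 54
[3] z-view keeps 29 columns → grid now 28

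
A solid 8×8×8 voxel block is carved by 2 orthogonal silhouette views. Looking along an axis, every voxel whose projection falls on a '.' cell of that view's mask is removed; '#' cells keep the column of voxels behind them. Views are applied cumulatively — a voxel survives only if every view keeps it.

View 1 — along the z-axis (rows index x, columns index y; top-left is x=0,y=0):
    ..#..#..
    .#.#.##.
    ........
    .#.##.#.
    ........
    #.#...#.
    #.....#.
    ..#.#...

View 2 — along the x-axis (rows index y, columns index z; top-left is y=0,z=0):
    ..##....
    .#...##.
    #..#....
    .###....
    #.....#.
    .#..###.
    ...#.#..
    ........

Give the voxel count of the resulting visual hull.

full grid |V| = 512
[1] z-view keeps 17 columns → grid now 136
[2] x-view keeps 18 columns → grid now 42

remaining voxels: 42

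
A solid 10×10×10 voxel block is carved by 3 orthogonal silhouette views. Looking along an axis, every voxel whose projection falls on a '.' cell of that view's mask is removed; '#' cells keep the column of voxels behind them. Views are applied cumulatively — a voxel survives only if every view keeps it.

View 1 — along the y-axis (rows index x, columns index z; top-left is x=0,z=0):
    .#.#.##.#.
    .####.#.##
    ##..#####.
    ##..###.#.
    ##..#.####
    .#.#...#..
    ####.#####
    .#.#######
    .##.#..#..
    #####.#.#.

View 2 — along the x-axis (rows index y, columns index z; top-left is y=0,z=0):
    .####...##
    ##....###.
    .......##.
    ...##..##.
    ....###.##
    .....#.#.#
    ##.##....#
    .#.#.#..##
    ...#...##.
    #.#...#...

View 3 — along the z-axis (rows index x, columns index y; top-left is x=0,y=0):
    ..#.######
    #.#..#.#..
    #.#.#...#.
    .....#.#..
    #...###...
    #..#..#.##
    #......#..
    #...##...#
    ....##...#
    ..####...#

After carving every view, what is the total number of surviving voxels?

100 voxels

full grid |V| = 1000
[1] y-view keeps 63 columns → grid now 630
[2] x-view keeps 41 columns → grid now 266
[3] z-view keeps 40 columns → grid now 100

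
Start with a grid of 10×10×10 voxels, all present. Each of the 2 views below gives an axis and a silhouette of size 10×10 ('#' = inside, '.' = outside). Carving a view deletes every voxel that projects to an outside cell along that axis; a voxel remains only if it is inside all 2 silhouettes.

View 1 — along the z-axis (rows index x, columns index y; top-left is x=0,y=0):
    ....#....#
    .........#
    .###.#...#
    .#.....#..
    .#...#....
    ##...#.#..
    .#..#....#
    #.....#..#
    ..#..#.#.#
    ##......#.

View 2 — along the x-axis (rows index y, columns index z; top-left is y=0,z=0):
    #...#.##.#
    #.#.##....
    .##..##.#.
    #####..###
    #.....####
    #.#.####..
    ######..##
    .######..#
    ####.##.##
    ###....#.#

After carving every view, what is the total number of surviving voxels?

158 voxels

full grid |V| = 1000
[1] z-view keeps 29 columns → grid now 290
[2] x-view keeps 61 columns → grid now 158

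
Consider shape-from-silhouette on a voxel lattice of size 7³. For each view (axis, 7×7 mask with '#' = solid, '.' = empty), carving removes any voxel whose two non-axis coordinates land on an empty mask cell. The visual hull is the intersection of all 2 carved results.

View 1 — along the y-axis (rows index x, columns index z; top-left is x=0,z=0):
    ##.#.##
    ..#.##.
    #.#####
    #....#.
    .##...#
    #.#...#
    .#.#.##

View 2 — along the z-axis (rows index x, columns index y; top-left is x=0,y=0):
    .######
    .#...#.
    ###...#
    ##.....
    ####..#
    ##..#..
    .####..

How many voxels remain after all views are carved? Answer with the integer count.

|visual hull| = 104

full grid |V| = 343
step 1: project along y, AND mask (26/49) → |grid| = 182
step 2: project along z, AND mask (26/49) → |grid| = 104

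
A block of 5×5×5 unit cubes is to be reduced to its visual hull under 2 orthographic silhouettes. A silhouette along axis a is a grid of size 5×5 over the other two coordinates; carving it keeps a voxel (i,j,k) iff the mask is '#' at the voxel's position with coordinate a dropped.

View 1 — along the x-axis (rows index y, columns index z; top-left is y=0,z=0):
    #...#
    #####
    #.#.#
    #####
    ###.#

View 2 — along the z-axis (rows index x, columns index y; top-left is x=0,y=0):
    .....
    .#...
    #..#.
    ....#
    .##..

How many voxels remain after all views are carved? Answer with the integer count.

full grid |V| = 125
after view 1 [x-axis, 19 of 25 cells solid] → remaining = 95
after view 2 [z-axis, 6 of 25 cells solid] → remaining = 24

24 voxels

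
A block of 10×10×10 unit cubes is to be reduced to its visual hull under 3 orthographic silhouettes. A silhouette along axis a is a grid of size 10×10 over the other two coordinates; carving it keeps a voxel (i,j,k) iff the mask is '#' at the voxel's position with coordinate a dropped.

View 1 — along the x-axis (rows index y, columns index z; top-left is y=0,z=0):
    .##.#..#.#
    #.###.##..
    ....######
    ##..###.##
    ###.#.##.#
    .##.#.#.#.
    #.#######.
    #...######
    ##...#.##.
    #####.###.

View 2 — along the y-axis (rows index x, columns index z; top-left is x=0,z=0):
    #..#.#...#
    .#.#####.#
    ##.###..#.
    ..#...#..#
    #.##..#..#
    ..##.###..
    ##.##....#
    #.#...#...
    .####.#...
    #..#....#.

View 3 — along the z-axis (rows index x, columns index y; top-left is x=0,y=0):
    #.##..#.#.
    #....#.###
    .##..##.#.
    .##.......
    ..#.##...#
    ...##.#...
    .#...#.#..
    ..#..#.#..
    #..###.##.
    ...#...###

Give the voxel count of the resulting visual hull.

remaining voxels: 114

full grid |V| = 1000
step 1: project along x, AND mask (64/100) → |grid| = 640
step 2: project along y, AND mask (46/100) → |grid| = 279
step 3: project along z, AND mask (40/100) → |grid| = 114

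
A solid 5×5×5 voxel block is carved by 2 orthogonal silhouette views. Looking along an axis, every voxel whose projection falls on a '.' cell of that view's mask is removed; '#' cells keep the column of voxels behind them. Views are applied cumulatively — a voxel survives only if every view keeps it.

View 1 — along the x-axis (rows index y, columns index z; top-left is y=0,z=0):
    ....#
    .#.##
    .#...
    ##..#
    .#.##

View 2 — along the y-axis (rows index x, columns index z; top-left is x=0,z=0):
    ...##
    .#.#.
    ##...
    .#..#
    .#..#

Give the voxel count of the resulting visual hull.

33 voxels

full grid |V| = 125
[1] x-view keeps 11 columns → grid now 55
[2] y-view keeps 10 columns → grid now 33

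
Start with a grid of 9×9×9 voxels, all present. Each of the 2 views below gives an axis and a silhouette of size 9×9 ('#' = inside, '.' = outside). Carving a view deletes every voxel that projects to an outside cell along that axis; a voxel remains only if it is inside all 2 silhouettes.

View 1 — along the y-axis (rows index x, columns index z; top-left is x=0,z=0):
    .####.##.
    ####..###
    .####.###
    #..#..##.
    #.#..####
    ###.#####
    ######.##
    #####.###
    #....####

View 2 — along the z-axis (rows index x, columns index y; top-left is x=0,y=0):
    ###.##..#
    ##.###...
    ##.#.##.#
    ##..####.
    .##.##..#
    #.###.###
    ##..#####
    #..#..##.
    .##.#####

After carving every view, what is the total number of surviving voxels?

remaining voxels: 346

start: 9×9×9 = 729 voxels
  1. axis=1 (XZ plane), |mask|=59  ⇒  voxels=531
  2. axis=2 (XY plane), |mask|=53  ⇒  voxels=346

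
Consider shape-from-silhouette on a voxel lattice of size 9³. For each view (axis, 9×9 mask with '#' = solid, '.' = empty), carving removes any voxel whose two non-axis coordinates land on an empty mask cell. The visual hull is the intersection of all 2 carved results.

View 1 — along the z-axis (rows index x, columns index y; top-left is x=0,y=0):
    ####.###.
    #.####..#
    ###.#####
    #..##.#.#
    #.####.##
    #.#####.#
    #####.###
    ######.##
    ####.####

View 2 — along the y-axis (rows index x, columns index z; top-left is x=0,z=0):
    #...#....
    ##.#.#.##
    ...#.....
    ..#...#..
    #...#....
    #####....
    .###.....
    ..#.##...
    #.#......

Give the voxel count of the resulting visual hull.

initial block: 9^3 = 729
  1. axis=2 (XY plane), |mask|=64  ⇒  voxels=576
  2. axis=1 (XZ plane), |mask|=26  ⇒  voxels=181

|visual hull| = 181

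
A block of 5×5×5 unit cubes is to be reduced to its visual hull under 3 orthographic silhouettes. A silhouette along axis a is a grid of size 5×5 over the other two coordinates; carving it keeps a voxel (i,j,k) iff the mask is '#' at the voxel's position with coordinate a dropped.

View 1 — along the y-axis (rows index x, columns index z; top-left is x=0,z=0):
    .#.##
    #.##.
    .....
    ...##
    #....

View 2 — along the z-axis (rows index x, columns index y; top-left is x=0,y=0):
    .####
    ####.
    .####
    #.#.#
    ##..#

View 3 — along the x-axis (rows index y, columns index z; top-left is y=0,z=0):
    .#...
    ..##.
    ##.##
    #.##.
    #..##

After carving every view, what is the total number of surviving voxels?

voxel count = 19

before carving: 125 voxels (5×5×5)
  1. axis=1 (XZ plane), |mask|=9  ⇒  voxels=45
  2. axis=2 (XY plane), |mask|=18  ⇒  voxels=33
  3. axis=0 (YZ plane), |mask|=13  ⇒  voxels=19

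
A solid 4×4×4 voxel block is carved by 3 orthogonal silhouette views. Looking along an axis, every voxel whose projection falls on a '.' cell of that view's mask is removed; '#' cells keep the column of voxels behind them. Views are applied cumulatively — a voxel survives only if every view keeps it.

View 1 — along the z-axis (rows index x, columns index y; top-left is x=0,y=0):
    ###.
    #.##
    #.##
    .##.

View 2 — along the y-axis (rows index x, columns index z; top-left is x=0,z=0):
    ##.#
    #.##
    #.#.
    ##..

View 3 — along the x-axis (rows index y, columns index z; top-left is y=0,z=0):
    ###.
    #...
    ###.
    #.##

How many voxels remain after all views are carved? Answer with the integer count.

remaining voxels: 21

initial block: 4^3 = 64
after view 1 [z-axis, 11 of 16 cells solid] → remaining = 44
after view 2 [y-axis, 10 of 16 cells solid] → remaining = 28
after view 3 [x-axis, 10 of 16 cells solid] → remaining = 21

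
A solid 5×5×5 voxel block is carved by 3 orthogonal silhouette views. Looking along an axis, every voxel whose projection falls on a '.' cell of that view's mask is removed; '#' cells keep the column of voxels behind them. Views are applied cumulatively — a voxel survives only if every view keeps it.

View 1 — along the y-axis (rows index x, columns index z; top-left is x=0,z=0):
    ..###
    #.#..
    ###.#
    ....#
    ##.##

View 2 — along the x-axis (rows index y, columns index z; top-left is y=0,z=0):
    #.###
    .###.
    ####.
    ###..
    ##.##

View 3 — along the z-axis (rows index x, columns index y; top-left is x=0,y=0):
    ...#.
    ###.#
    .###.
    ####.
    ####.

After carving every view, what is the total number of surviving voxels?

start: 5×5×5 = 125 voxels
carve view 1 (along y, XZ-mask fill 14/25): 70 voxels remain
carve view 2 (along x, YZ-mask fill 18/25): 48 voxels remain
carve view 3 (along z, XY-mask fill 16/25): 26 voxels remain

26 voxels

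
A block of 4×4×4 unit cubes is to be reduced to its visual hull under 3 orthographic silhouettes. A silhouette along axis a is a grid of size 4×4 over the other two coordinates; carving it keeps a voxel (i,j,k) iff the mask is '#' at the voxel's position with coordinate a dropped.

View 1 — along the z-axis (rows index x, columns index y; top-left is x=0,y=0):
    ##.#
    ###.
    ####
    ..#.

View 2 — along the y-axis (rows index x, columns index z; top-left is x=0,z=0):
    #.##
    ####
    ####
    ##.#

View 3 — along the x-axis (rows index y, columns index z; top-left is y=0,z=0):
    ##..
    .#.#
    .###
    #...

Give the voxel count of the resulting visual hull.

start: 4×4×4 = 64 voxels
V1 z: intersect with XY mask (11 set) -- 44 left
V2 y: intersect with XZ mask (14 set) -- 40 left
V3 x: intersect with YZ mask (8 set) -- 20 left

|visual hull| = 20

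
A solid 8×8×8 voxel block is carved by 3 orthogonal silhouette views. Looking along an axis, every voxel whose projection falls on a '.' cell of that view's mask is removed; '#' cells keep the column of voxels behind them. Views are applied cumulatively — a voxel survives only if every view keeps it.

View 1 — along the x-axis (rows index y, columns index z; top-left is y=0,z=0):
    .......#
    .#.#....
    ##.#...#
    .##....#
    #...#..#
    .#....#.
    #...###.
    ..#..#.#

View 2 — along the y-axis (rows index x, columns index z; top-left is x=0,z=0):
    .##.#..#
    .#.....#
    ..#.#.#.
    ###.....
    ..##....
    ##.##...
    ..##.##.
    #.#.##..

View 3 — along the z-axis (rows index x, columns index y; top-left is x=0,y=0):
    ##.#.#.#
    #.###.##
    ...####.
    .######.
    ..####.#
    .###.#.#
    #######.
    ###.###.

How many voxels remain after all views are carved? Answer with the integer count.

remaining voxels: 50

before carving: 512 voxels (8×8×8)
  1. axis=0 (YZ plane), |mask|=22  ⇒  voxels=176
  2. axis=1 (XZ plane), |mask|=26  ⇒  voxels=69
  3. axis=2 (XY plane), |mask|=44  ⇒  voxels=50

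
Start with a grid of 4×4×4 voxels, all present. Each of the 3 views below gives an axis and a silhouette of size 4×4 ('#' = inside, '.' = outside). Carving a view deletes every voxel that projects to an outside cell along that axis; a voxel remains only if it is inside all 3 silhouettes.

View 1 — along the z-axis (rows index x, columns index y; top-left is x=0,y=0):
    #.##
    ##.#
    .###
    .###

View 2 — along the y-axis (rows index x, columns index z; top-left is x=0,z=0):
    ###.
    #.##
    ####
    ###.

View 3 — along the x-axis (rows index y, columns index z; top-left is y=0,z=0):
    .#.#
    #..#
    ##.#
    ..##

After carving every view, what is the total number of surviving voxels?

start: 4×4×4 = 64 voxels
carve view 1 (along z, XY-mask fill 12/16): 48 voxels remain
carve view 2 (along y, XZ-mask fill 13/16): 39 voxels remain
carve view 3 (along x, YZ-mask fill 9/16): 20 voxels remain

|visual hull| = 20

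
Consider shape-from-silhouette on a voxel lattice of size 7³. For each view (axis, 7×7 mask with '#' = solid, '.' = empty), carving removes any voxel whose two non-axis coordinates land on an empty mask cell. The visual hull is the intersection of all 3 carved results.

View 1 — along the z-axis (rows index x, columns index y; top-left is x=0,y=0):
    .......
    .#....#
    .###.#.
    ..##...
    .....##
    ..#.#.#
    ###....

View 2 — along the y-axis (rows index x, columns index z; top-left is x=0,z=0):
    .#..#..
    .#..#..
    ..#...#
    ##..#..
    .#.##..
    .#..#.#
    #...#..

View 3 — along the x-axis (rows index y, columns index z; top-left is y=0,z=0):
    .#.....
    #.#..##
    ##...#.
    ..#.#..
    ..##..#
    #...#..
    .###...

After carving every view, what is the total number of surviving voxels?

initial block: 7^3 = 343
V1 z: intersect with XY mask (16 set) -- 112 left
V2 y: intersect with XZ mask (17 set) -- 39 left
V3 x: intersect with YZ mask (18 set) -- 15 left

voxel count = 15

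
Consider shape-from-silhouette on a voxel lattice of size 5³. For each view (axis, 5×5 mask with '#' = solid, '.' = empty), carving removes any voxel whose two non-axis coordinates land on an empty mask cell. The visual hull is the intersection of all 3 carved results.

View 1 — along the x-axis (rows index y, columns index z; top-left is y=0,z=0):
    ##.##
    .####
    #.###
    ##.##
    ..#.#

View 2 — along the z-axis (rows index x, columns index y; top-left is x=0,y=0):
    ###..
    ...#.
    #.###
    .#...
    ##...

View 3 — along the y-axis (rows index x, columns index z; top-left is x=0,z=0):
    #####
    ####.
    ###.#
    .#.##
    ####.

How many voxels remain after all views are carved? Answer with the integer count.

remaining voxels: 35

full grid |V| = 125
  1. axis=0 (YZ plane), |mask|=18  ⇒  voxels=90
  2. axis=2 (XY plane), |mask|=11  ⇒  voxels=42
  3. axis=1 (XZ plane), |mask|=20  ⇒  voxels=35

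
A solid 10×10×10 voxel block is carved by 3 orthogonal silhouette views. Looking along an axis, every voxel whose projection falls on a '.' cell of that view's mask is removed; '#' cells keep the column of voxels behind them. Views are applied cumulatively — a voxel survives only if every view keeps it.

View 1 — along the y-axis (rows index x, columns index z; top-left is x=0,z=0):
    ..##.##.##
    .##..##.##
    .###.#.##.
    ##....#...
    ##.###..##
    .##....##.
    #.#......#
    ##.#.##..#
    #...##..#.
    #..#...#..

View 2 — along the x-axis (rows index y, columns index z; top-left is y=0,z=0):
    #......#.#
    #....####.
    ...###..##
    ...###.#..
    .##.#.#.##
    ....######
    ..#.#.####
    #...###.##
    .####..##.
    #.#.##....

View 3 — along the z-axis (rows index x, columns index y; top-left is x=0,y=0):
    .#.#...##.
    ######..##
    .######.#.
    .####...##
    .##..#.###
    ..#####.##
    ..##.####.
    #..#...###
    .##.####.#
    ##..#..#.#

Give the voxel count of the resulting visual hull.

147 voxels

full grid |V| = 1000
after view 1 [y-axis, 48 of 100 cells solid] → remaining = 480
after view 2 [x-axis, 51 of 100 cells solid] → remaining = 233
after view 3 [z-axis, 61 of 100 cells solid] → remaining = 147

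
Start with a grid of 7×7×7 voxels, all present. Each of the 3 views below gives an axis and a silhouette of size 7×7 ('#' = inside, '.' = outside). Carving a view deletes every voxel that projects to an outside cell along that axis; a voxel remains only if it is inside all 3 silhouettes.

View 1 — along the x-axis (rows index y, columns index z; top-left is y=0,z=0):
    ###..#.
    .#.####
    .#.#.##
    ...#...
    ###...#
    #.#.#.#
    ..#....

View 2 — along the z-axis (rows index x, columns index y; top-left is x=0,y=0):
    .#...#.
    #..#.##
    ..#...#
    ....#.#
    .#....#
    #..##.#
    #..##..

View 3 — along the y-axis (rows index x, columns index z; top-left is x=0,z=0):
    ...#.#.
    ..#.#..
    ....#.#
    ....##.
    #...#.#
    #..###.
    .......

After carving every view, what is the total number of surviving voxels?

initial block: 7^3 = 343
[1] x-view keeps 23 columns → grid now 161
[2] z-view keeps 19 columns → grid now 54
[3] y-view keeps 15 columns → grid now 13

remaining voxels: 13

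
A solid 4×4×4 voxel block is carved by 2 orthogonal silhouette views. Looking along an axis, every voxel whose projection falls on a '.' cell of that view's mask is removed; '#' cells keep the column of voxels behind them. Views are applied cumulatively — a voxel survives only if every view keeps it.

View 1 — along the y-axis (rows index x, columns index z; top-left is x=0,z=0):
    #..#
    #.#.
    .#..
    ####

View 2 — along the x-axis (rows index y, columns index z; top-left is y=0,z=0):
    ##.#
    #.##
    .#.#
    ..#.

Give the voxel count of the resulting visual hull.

voxel count = 20

full grid |V| = 64
[1] y-view keeps 9 columns → grid now 36
[2] x-view keeps 9 columns → grid now 20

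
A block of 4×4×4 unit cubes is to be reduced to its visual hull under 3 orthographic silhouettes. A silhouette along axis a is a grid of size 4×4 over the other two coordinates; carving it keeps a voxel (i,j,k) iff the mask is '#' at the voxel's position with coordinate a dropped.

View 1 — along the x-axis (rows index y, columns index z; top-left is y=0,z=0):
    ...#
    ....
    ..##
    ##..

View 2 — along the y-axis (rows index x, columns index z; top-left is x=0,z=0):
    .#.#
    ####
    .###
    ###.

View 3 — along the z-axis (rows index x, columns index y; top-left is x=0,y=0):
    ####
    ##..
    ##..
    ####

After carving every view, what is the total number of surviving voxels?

initial block: 4^3 = 64
  1. axis=0 (YZ plane), |mask|=5  ⇒  voxels=20
  2. axis=1 (XZ plane), |mask|=12  ⇒  voxels=15
  3. axis=2 (XY plane), |mask|=12  ⇒  voxels=8

remaining voxels: 8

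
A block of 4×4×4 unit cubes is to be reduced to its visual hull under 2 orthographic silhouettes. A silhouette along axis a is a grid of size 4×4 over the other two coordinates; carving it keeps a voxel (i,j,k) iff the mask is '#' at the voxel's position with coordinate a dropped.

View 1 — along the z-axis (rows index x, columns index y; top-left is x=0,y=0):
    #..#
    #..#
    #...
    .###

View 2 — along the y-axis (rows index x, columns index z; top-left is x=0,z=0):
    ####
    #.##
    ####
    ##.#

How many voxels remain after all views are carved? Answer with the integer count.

remaining voxels: 27

start: 4×4×4 = 64 voxels
  1. axis=2 (XY plane), |mask|=8  ⇒  voxels=32
  2. axis=1 (XZ plane), |mask|=14  ⇒  voxels=27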